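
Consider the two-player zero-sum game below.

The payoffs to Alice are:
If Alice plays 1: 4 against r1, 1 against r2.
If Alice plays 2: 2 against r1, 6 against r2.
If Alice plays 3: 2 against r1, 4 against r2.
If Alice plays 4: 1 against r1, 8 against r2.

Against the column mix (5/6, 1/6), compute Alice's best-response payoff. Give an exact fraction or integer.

1: (4)·(5/6) + (1)·(1/6) = 7/2.
2: (2)·(5/6) + (6)·(1/6) = 8/3.
3: (2)·(5/6) + (4)·(1/6) = 7/3.
4: (1)·(5/6) + (8)·(1/6) = 13/6.
The best pure response is 1 with expected payoff 7/2.

7/2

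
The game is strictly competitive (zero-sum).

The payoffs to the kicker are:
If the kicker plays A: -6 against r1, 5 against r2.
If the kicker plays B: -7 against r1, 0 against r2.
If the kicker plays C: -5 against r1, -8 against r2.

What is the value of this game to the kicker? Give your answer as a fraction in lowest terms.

Row B is strictly dominated by row A, so the kicker never plays it.
The remaining 2×2 game on (A, C) × (r1, r2) has no saddle point. Let the kicker play A with probability p; indifference gives −6p − 5(1−p) = 5p − 8(1−p), so p = 3/14.
Similarly the goalkeeper's optimal q on r1 is 13/14, and the value is -6·(13/14) + (5)·(1/14) = -73/14.

-73/14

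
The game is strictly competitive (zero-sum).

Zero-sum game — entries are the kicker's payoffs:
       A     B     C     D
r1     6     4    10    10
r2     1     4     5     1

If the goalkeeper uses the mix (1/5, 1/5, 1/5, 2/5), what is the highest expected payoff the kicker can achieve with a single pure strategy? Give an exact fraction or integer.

8

r1: (6)·(1/5) + (4)·(1/5) + (10)·(1/5) + (10)·(2/5) = 8.
r2: (1)·(1/5) + (4)·(1/5) + (5)·(1/5) + (1)·(2/5) = 12/5.
The best pure response is r1 with expected payoff 8.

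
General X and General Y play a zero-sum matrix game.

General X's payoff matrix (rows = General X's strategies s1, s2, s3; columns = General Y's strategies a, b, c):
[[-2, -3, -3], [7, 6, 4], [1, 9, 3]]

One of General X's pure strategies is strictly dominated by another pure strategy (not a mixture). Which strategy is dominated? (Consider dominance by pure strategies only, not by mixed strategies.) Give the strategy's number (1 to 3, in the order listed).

1

Compare s1 with s2: 7 > -2, 6 > -3, 4 > -3.
So s2 strictly dominates s1 for General X; s1 is strictly dominated.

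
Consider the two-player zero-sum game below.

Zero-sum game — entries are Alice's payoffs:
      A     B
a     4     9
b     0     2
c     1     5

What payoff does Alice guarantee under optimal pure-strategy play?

4

Row minima: 4, 0, 1 → Alice's maximin is 4.
Column maxima: 4, 9 → Bob's minimax is 4.
They coincide at (a, A), so the value is 4.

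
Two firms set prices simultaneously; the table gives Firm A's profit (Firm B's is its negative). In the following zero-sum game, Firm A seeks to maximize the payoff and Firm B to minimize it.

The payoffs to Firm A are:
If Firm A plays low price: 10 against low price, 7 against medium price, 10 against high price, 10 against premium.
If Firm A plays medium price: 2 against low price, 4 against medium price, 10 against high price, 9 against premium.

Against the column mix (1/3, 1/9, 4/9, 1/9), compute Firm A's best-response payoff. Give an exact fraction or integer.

low price: (10)·(1/3) + (7)·(1/9) + (10)·(4/9) + (10)·(1/9) = 29/3.
medium price: (2)·(1/3) + (4)·(1/9) + (10)·(4/9) + (9)·(1/9) = 59/9.
The best pure response is low price with expected payoff 29/3.

29/3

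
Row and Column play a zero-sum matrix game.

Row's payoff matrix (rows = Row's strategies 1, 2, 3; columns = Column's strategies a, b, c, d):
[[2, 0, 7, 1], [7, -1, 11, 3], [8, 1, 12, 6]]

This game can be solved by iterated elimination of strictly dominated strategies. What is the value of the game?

Column a is strictly dominated by b for Column (0<2, -1<7, 1<8); eliminate a.
Column c is strictly dominated by b for Column (0<7, -1<11, 1<12); eliminate c.
Column d is strictly dominated by b for Column (0<1, -1<3, 1<6); eliminate d.
Row 2 is strictly dominated by row 1 (0>-1); eliminate 2.
Row 1 is strictly dominated by row 3 (1>0); eliminate 1.
Only (3, b) remains, with payoff 1.

1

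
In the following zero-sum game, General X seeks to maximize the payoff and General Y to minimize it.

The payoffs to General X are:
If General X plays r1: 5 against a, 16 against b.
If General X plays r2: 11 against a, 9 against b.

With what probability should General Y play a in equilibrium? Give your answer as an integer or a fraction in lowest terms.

7/13

Row minima are 5 and 9, so General X's maximin is 9; column maxima are 11 and 16, so General Y's minimax is 11. These differ, so the equilibrium is in mixed strategies.
Let General Y play a with probability q. General X is indifferent when 5q + 16(1−q) = 11q + 9(1−q), giving q = 7/13.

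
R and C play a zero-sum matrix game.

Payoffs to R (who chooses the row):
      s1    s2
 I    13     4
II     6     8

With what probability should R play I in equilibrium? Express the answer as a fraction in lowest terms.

Row minima are 4 and 6, so R's maximin is 6; column maxima are 13 and 8, so C's minimax is 8. These differ, so the equilibrium is in mixed strategies.
Let R play I with probability p. C is indifferent when 13p + 6(1−p) = 4p + 8(1−p), giving p = 2/11.

2/11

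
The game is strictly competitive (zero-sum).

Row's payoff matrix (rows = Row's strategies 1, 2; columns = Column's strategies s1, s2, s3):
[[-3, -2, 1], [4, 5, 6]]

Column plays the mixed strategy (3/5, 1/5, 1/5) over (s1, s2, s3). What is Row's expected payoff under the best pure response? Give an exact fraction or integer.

1: (-3)·(3/5) + (-2)·(1/5) + (1)·(1/5) = -2.
2: (4)·(3/5) + (5)·(1/5) + (6)·(1/5) = 23/5.
The best pure response is 2 with expected payoff 23/5.

23/5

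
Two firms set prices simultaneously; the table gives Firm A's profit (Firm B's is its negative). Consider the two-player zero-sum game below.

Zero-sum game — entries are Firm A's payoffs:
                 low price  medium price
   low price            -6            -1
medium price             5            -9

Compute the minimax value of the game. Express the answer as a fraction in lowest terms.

-59/19

Row minima are -6 and -9, so Firm A's maximin is -6; column maxima are 5 and -1, so Firm B's minimax is -1. These differ, so the equilibrium is in mixed strategies.
Let Firm A play low price with probability p. Firm B is indifferent when −6p + 5(1−p) = −p − 9(1−p), giving p = 14/19.
Let Firm B play low price with probability q. Firm A is indifferent when −6q − (1−q) = 5q − 9(1−q), giving q = 8/19.
The value is -6·(8/19) + (-1)·(11/19) = -59/19.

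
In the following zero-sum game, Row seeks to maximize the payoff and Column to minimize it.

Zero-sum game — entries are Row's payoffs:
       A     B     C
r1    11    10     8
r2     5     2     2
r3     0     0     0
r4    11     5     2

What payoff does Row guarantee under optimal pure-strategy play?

Row minima: 8, 2, 0, 2 → Row's maximin is 8.
Column maxima: 11, 10, 8 → Column's minimax is 8.
They coincide at (r1, C), so the value is 8.

8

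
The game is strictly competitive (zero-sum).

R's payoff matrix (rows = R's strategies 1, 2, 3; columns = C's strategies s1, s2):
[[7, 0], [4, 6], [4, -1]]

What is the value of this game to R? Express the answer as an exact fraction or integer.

14/3

Row 3 is strictly dominated by row 1, so R never plays it.
The remaining 2×2 game on (1, 2) × (s1, s2) has no saddle point. Let R play 1 with probability p; indifference gives 7p + 4(1−p) = 6(1−p), so p = 2/9.
Similarly C's optimal q on s1 is 2/3, and the value is 7·(2/3) + (0)·(1/3) = 14/3.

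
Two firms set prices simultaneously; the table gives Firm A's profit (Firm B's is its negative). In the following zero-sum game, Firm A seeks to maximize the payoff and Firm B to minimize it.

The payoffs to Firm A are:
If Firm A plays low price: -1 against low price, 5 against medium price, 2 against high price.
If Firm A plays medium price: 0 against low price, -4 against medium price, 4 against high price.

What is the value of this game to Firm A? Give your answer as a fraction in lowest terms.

Column high price is strictly dominated by low price for Firm B (it gives Firm A more in every row).
The remaining 2×2 game on (low price, medium price) × (low price, medium price) has no saddle point. Let Firm A play low price with probability p; indifference gives −p = 5p − 4(1−p), so p = 2/5.
Similarly Firm B's optimal q on low price is 9/10, and the value is -1·(9/10) + (5)·(1/10) = -2/5.

-2/5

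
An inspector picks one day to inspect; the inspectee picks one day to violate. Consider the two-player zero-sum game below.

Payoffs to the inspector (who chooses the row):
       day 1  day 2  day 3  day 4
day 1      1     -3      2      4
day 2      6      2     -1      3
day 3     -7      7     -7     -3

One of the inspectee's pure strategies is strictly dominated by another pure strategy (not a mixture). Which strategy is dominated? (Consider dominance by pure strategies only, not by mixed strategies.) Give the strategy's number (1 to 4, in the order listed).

4

The inspectee prefers columns that give the inspector less. Compare day 4 with day 3: 2 < 4, -1 < 3, -7 < -3.
So day 3 strictly dominates day 4 for the inspectee; day 4 is strictly dominated.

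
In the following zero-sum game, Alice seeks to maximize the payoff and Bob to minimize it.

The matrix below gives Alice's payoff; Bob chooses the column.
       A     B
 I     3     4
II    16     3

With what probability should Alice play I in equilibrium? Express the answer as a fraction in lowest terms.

Row minima are 3 and 3, so Alice's maximin is 3; column maxima are 16 and 4, so Bob's minimax is 4. These differ, so the equilibrium is in mixed strategies.
Let Alice play I with probability p. Bob is indifferent when 3p + 16(1−p) = 4p + 3(1−p), giving p = 13/14.

13/14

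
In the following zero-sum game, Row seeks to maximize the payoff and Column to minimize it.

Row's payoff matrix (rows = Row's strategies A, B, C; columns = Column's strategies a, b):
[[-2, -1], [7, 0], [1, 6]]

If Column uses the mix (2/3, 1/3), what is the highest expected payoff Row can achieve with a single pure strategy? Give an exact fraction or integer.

A: (-2)·(2/3) + (-1)·(1/3) = -5/3.
B: (7)·(2/3) + (0)·(1/3) = 14/3.
C: (1)·(2/3) + (6)·(1/3) = 8/3.
The best pure response is B with expected payoff 14/3.

14/3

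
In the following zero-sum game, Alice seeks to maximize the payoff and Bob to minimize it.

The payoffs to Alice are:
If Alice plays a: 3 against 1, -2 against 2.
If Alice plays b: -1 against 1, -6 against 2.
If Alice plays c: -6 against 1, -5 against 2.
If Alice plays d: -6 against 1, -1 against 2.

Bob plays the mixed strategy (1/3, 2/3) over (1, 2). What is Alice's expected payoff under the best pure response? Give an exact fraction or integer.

a: (3)·(1/3) + (-2)·(2/3) = -1/3.
b: (-1)·(1/3) + (-6)·(2/3) = -13/3.
c: (-6)·(1/3) + (-5)·(2/3) = -16/3.
d: (-6)·(1/3) + (-1)·(2/3) = -8/3.
The best pure response is a with expected payoff -1/3.

-1/3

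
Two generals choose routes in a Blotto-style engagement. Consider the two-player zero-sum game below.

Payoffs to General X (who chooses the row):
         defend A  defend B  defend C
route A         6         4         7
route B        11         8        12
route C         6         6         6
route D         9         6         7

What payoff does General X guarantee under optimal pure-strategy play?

8

Row minima: 4, 8, 6, 6 → General X's maximin is 8.
Column maxima: 11, 8, 12 → General Y's minimax is 8.
They coincide at (route B, defend B), so the value is 8.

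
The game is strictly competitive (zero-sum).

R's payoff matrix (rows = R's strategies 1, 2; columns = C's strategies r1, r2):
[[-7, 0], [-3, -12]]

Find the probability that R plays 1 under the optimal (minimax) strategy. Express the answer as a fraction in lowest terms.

Row minima are -7 and -12, so R's maximin is -7; column maxima are -3 and 0, so C's minimax is -3. These differ, so the equilibrium is in mixed strategies.
Let R play 1 with probability p. C is indifferent when −7p − 3(1−p) = −12(1−p), giving p = 9/16.

9/16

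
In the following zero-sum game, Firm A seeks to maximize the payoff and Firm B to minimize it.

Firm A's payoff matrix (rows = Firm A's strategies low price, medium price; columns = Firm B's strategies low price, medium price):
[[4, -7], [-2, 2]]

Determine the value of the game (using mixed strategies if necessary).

Row minima are -7 and -2, so Firm A's maximin is -2; column maxima are 4 and 2, so Firm B's minimax is 2. These differ, so the equilibrium is in mixed strategies.
Let Firm A play low price with probability p. Firm B is indifferent when 4p − 2(1−p) = −7p + 2(1−p), giving p = 4/15.
Let Firm B play low price with probability q. Firm A is indifferent when 4q − 7(1−q) = −2q + 2(1−q), giving q = 3/5.
The value is 4·(3/5) + (-7)·(2/5) = -2/5.

-2/5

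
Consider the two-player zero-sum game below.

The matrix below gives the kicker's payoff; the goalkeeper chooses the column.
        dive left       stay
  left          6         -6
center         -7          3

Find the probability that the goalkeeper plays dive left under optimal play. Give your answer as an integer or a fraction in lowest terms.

9/22

Row minima are -6 and -7, so the kicker's maximin is -6; column maxima are 6 and 3, so the goalkeeper's minimax is 3. These differ, so the equilibrium is in mixed strategies.
Let the goalkeeper play dive left with probability q. The kicker is indifferent when 6q − 6(1−q) = −7q + 3(1−q), giving q = 9/22.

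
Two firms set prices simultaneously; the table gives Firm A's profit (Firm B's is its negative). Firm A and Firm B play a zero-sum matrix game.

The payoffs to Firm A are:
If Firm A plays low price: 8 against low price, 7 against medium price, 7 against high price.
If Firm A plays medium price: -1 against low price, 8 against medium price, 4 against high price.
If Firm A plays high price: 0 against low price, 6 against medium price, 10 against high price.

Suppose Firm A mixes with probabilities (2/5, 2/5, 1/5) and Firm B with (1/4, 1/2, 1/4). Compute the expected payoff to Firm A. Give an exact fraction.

Against (1/4, 1/2, 1/4), each row's expected payoff is low price: 29/4; medium price: 19/4; high price: 11/2.
Taking the (2/5, 2/5, 1/5)-weighted average: (2/5)·(29/4) + (2/5)·(19/4) + (1/5)·(11/2) = 59/10.

59/10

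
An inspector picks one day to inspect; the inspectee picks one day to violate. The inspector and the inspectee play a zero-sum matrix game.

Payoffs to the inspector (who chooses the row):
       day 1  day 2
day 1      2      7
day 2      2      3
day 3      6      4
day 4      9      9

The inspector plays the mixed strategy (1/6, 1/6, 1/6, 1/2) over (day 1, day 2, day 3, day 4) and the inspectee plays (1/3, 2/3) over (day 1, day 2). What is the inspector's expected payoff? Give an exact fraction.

119/18

Against (1/3, 2/3), each row's expected payoff is day 1: 16/3; day 2: 8/3; day 3: 14/3; day 4: 9.
Taking the (1/6, 1/6, 1/6, 1/2)-weighted average: (1/6)·(16/3) + (1/6)·(8/3) + (1/6)·(14/3) + (1/2)·(9) = 119/18.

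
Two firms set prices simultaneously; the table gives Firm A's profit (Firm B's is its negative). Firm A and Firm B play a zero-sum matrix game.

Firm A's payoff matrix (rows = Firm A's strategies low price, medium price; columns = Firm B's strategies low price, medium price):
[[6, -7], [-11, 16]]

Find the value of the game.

19/40

Row minima are -7 and -11, so Firm A's maximin is -7; column maxima are 6 and 16, so Firm B's minimax is 6. These differ, so the equilibrium is in mixed strategies.
Let Firm A play low price with probability p. Firm B is indifferent when 6p − 11(1−p) = −7p + 16(1−p), giving p = 27/40.
Let Firm B play low price with probability q. Firm A is indifferent when 6q − 7(1−q) = −11q + 16(1−q), giving q = 23/40.
The value is 6·(23/40) + (-7)·(17/40) = 19/40.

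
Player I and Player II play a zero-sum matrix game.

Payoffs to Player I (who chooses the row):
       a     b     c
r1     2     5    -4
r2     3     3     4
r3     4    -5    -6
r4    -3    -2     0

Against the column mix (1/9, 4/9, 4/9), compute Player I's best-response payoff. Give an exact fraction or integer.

31/9

r1: (2)·(1/9) + (5)·(4/9) + (-4)·(4/9) = 2/3.
r2: (3)·(1/9) + (3)·(4/9) + (4)·(4/9) = 31/9.
r3: (4)·(1/9) + (-5)·(4/9) + (-6)·(4/9) = -40/9.
r4: (-3)·(1/9) + (-2)·(4/9) + (0)·(4/9) = -11/9.
The best pure response is r2 with expected payoff 31/9.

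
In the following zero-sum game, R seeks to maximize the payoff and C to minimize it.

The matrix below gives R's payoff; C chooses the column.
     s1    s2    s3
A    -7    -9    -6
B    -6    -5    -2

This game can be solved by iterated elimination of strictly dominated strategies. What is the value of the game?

Column s3 is strictly dominated by s1 for C (-7<-6, -6<-2); eliminate s3.
Row A is strictly dominated by row B (-6>-7, -5>-9); eliminate A.
Column s2 is strictly dominated by s1 for C (-6<-5); eliminate s2.
Only (B, s1) remains, with payoff -6.

-6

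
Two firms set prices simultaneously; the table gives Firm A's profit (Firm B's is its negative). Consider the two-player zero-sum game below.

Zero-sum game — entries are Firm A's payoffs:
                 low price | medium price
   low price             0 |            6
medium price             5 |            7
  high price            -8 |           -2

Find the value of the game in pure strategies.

5

Row minima: 0, 5, -8 → Firm A's maximin is 5.
Column maxima: 5, 7 → Firm B's minimax is 5.
They coincide at (medium price, low price), so the value is 5.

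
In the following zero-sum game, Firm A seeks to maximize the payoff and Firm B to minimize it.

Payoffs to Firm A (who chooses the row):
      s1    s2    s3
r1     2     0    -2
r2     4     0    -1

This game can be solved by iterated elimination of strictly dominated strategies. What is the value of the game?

Column s2 is strictly dominated by s3 for Firm B (-2<0, -1<0); eliminate s2.
Row r1 is strictly dominated by row r2 (4>2, -1>-2); eliminate r1.
Column s1 is strictly dominated by s3 for Firm B (-1<4); eliminate s1.
Only (r2, s3) remains, with payoff -1.

-1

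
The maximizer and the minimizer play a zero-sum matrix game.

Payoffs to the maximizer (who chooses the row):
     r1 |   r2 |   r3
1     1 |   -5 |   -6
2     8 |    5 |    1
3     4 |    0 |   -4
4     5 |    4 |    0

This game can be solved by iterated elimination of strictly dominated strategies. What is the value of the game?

1

Column r1 is strictly dominated by r2 for the minimizer (-5<1, 5<8, 0<4, 4<5); eliminate r1.
Column r2 is strictly dominated by r3 for the minimizer (-6<-5, 1<5, -4<0, 0<4); eliminate r2.
Row 1 is strictly dominated by row 2 (1>-6); eliminate 1.
Row 3 is strictly dominated by row 2 (1>-4); eliminate 3.
Row 4 is strictly dominated by row 2 (1>0); eliminate 4.
Only (2, r3) remains, with payoff 1.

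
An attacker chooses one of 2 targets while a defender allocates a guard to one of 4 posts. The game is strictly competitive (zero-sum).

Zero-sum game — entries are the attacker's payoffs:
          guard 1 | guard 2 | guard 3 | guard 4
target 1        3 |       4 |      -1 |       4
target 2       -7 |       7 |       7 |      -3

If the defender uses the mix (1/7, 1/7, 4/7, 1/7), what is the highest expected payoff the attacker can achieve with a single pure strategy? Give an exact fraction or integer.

target 1: (3)·(1/7) + (4)·(1/7) + (-1)·(4/7) + (4)·(1/7) = 1.
target 2: (-7)·(1/7) + (7)·(1/7) + (7)·(4/7) + (-3)·(1/7) = 25/7.
The best pure response is target 2 with expected payoff 25/7.

25/7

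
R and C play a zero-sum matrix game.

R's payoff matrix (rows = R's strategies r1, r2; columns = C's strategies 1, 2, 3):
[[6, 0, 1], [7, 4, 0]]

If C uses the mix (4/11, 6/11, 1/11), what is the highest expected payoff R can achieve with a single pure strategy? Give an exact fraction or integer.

r1: (6)·(4/11) + (0)·(6/11) + (1)·(1/11) = 25/11.
r2: (7)·(4/11) + (4)·(6/11) + (0)·(1/11) = 52/11.
The best pure response is r2 with expected payoff 52/11.

52/11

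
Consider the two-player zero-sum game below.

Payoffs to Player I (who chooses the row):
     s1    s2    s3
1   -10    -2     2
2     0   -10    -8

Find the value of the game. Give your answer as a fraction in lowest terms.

Column s3 is strictly dominated by s2 for Player II (it gives Player I more in every row).
The remaining 2×2 game on (1, 2) × (s1, s2) has no saddle point. Let Player I play 1 with probability p; indifference gives −10p = −2p − 10(1−p), so p = 5/9.
Similarly Player II's optimal q on s1 is 4/9, and the value is -10·(4/9) + (-2)·(5/9) = -50/9.

-50/9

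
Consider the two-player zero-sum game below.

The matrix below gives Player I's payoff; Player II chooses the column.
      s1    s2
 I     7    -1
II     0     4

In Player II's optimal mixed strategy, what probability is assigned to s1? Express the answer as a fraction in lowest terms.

5/12

Row minima are -1 and 0, so Player I's maximin is 0; column maxima are 7 and 4, so Player II's minimax is 4. These differ, so the equilibrium is in mixed strategies.
Let Player II play s1 with probability q. Player I is indifferent when 7q − (1−q) = 4(1−q), giving q = 5/12.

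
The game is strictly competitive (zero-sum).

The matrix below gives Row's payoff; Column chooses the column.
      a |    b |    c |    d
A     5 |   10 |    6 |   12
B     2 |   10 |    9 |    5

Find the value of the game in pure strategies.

5

Row minima: 5, 2 → Row's maximin is 5.
Column maxima: 5, 10, 9, 12 → Column's minimax is 5.
They coincide at (A, a), so the value is 5.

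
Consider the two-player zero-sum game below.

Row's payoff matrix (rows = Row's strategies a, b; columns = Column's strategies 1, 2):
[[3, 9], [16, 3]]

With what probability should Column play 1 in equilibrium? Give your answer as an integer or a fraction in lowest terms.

Row minima are 3 and 3, so Row's maximin is 3; column maxima are 16 and 9, so Column's minimax is 9. These differ, so the equilibrium is in mixed strategies.
Let Column play 1 with probability q. Row is indifferent when 3q + 9(1−q) = 16q + 3(1−q), giving q = 6/19.

6/19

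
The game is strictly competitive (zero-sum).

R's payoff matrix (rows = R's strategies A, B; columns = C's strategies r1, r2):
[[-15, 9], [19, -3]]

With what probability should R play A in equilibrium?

Row minima are -15 and -3, so R's maximin is -3; column maxima are 19 and 9, so C's minimax is 9. These differ, so the equilibrium is in mixed strategies.
Let R play A with probability p. C is indifferent when −15p + 19(1−p) = 9p − 3(1−p), giving p = 11/23.

11/23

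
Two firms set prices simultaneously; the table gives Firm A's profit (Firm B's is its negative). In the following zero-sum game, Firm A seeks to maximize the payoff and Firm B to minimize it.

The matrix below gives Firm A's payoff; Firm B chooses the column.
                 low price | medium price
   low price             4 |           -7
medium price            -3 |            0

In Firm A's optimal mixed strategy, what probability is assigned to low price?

Row minima are -7 and -3, so Firm A's maximin is -3; column maxima are 4 and 0, so Firm B's minimax is 0. These differ, so the equilibrium is in mixed strategies.
Let Firm A play low price with probability p. Firm B is indifferent when 4p − 3(1−p) = −7p, giving p = 3/14.

3/14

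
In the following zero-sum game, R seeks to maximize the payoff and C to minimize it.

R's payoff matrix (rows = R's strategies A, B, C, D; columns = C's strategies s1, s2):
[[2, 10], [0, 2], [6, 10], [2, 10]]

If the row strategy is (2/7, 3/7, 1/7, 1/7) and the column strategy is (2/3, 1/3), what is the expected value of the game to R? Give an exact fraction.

Against (2/3, 1/3), each row's expected payoff is A: 14/3; B: 2/3; C: 22/3; D: 14/3.
Taking the (2/7, 3/7, 1/7, 1/7)-weighted average: (2/7)·(14/3) + (3/7)·(2/3) + (1/7)·(22/3) + (1/7)·(14/3) = 10/3.

10/3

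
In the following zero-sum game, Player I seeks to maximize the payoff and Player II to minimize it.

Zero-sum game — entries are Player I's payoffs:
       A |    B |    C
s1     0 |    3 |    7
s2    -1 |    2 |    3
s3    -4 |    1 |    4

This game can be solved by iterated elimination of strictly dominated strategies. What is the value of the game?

Row s3 is strictly dominated by row s1 (0>-4, 3>1, 7>4); eliminate s3.
Column C is strictly dominated by A for Player II (0<7, -1<3); eliminate C.
Column B is strictly dominated by A for Player II (0<3, -1<2); eliminate B.
Row s2 is strictly dominated by row s1 (0>-1); eliminate s2.
Only (s1, A) remains, with payoff 0.

0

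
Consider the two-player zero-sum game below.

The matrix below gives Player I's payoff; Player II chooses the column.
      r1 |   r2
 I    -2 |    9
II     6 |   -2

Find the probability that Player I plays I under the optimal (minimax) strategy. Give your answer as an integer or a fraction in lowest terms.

Row minima are -2 and -2, so Player I's maximin is -2; column maxima are 6 and 9, so Player II's minimax is 6. These differ, so the equilibrium is in mixed strategies.
Let Player I play I with probability p. Player II is indifferent when −2p + 6(1−p) = 9p − 2(1−p), giving p = 8/19.

8/19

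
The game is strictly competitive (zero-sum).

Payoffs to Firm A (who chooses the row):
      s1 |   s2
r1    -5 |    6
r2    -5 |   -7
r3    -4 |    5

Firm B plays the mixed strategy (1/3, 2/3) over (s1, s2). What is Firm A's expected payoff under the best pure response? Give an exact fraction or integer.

r1: (-5)·(1/3) + (6)·(2/3) = 7/3.
r2: (-5)·(1/3) + (-7)·(2/3) = -19/3.
r3: (-4)·(1/3) + (5)·(2/3) = 2.
The best pure response is r1 with expected payoff 7/3.

7/3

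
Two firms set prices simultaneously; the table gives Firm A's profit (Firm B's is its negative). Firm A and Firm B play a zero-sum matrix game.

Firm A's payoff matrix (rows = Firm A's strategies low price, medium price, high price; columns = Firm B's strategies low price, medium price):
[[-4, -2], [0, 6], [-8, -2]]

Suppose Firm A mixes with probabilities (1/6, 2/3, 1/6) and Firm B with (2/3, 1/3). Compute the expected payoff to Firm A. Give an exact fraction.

Against (2/3, 1/3), each row's expected payoff is low price: -10/3; medium price: 2; high price: -6.
Taking the (1/6, 2/3, 1/6)-weighted average: (1/6)·(-10/3) + (2/3)·(2) + (1/6)·(-6) = -2/9.

-2/9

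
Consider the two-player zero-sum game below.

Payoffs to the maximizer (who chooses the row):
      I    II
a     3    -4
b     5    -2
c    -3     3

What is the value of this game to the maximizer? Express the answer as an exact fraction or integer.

Row a is strictly dominated by row b, so the maximizer never plays it.
The remaining 2×2 game on (b, c) × (I, II) has no saddle point. Let the maximizer play b with probability p; indifference gives 5p − 3(1−p) = −2p + 3(1−p), so p = 6/13.
Similarly the minimizer's optimal q on I is 5/13, and the value is 5·(5/13) + (-2)·(8/13) = 9/13.

9/13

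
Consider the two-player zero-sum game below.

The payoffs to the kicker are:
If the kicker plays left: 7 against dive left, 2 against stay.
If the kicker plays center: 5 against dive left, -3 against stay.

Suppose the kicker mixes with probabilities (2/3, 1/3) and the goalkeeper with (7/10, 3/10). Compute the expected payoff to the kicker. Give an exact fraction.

Against (7/10, 3/10), each row's expected payoff is left: 11/2; center: 13/5.
Taking the (2/3, 1/3)-weighted average: (2/3)·(11/2) + (1/3)·(13/5) = 68/15.

68/15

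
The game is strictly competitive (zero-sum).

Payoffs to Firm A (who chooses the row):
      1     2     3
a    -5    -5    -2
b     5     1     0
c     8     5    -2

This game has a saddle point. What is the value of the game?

0

Row minima: -5, 0, -2 → Firm A's maximin is 0.
Column maxima: 8, 5, 0 → Firm B's minimax is 0.
They coincide at (b, 3), so the value is 0.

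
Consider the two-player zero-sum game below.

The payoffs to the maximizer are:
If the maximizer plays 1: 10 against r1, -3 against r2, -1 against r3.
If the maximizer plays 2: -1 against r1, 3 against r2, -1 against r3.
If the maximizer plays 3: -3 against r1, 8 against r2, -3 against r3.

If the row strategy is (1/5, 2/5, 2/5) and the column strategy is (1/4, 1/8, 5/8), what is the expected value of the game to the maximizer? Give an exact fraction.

Against (1/4, 1/8, 5/8), each row's expected payoff is 1: 3/2; 2: -1/2; 3: -13/8.
Taking the (1/5, 2/5, 2/5)-weighted average: (1/5)·(3/2) + (2/5)·(-1/2) + (2/5)·(-13/8) = -11/20.

-11/20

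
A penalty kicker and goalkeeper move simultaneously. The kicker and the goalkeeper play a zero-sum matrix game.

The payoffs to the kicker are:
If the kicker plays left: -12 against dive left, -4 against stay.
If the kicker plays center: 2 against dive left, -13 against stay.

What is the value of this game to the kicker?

-164/23

Row minima are -12 and -13, so the kicker's maximin is -12; column maxima are 2 and -4, so the goalkeeper's minimax is -4. These differ, so the equilibrium is in mixed strategies.
Let the kicker play left with probability p. The goalkeeper is indifferent when −12p + 2(1−p) = −4p − 13(1−p), giving p = 15/23.
Let the goalkeeper play dive left with probability q. The kicker is indifferent when −12q − 4(1−q) = 2q − 13(1−q), giving q = 9/23.
The value is -12·(9/23) + (-4)·(14/23) = -164/23.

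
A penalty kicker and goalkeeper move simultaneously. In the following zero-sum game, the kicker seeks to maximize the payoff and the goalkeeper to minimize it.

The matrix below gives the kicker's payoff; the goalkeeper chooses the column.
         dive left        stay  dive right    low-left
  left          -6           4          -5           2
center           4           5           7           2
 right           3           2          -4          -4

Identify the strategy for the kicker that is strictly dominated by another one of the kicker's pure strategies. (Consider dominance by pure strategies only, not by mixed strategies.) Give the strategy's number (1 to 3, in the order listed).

Compare right with center: 4 > 3, 5 > 2, 7 > -4, 2 > -4.
So center strictly dominates right for the kicker; right is strictly dominated.

3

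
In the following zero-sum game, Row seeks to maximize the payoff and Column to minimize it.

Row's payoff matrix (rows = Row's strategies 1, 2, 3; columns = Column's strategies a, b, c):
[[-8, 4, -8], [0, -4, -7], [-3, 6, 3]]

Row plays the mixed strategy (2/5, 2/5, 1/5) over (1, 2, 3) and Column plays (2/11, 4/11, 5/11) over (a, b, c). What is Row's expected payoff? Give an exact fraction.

-149/55

Against (2/11, 4/11, 5/11), each row's expected payoff is 1: -40/11; 2: -51/11; 3: 3.
Taking the (2/5, 2/5, 1/5)-weighted average: (2/5)·(-40/11) + (2/5)·(-51/11) + (1/5)·(3) = -149/55.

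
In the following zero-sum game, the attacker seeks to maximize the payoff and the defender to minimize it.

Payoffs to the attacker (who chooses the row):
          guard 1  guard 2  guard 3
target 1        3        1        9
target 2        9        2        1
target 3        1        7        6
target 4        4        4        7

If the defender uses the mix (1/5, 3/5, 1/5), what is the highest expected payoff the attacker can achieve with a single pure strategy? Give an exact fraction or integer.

target 1: (3)·(1/5) + (1)·(3/5) + (9)·(1/5) = 3.
target 2: (9)·(1/5) + (2)·(3/5) + (1)·(1/5) = 16/5.
target 3: (1)·(1/5) + (7)·(3/5) + (6)·(1/5) = 28/5.
target 4: (4)·(1/5) + (4)·(3/5) + (7)·(1/5) = 23/5.
The best pure response is target 3 with expected payoff 28/5.

28/5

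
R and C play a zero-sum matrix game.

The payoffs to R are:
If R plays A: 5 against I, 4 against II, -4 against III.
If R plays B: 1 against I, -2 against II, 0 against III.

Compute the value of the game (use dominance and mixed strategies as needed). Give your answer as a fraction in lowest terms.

-4/5

Column I is strictly dominated by II for C (it gives R more in every row).
The remaining 2×2 game on (A, B) × (II, III) has no saddle point. Let R play A with probability p; indifference gives 4p − 2(1−p) = −4p, so p = 1/5.
Similarly C's optimal q on II is 2/5, and the value is 4·(2/5) + (-4)·(3/5) = -4/5.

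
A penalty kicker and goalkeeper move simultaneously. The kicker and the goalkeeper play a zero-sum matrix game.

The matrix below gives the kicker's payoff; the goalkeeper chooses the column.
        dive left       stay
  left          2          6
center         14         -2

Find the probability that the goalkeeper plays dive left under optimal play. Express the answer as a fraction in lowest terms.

Row minima are 2 and -2, so the kicker's maximin is 2; column maxima are 14 and 6, so the goalkeeper's minimax is 6. These differ, so the equilibrium is in mixed strategies.
Let the goalkeeper play dive left with probability q. The kicker is indifferent when 2q + 6(1−q) = 14q − 2(1−q), giving q = 2/5.

2/5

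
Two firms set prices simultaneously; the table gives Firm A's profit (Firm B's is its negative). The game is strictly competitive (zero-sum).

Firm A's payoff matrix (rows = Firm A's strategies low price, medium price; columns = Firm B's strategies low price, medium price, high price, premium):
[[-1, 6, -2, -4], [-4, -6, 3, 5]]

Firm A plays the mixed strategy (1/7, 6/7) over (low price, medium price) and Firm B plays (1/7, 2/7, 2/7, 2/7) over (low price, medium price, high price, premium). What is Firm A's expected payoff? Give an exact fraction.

Against (1/7, 2/7, 2/7, 2/7), each row's expected payoff is low price: -1/7; medium price: 0.
Taking the (1/7, 6/7)-weighted average: (1/7)·(-1/7) + (6/7)·(0) = -1/49.

-1/49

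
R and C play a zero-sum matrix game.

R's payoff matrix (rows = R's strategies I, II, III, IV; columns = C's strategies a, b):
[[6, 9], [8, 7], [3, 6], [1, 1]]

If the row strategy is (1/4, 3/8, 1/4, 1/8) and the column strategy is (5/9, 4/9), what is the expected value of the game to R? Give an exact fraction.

47/8

Against (5/9, 4/9), each row's expected payoff is I: 22/3; II: 68/9; III: 13/3; IV: 1.
Taking the (1/4, 3/8, 1/4, 1/8)-weighted average: (1/4)·(22/3) + (3/8)·(68/9) + (1/4)·(13/3) + (1/8)·(1) = 47/8.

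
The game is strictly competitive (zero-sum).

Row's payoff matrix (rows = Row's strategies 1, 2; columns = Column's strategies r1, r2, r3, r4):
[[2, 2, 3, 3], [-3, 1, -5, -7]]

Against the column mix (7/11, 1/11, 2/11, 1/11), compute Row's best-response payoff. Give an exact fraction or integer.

25/11

1: (2)·(7/11) + (2)·(1/11) + (3)·(2/11) + (3)·(1/11) = 25/11.
2: (-3)·(7/11) + (1)·(1/11) + (-5)·(2/11) + (-7)·(1/11) = -37/11.
The best pure response is 1 with expected payoff 25/11.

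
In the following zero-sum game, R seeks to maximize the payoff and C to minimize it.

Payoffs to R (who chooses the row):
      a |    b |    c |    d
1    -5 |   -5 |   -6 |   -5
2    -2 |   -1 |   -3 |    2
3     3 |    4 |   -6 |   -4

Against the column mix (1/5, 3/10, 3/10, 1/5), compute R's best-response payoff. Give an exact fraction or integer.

-4/5

1: (-5)·(1/5) + (-5)·(3/10) + (-6)·(3/10) + (-5)·(1/5) = -53/10.
2: (-2)·(1/5) + (-1)·(3/10) + (-3)·(3/10) + (2)·(1/5) = -6/5.
3: (3)·(1/5) + (4)·(3/10) + (-6)·(3/10) + (-4)·(1/5) = -4/5.
The best pure response is 3 with expected payoff -4/5.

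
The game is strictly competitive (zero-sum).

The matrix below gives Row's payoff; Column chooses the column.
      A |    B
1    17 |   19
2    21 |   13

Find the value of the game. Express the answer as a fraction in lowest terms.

89/5

Row minima are 17 and 13, so Row's maximin is 17; column maxima are 21 and 19, so Column's minimax is 19. These differ, so the equilibrium is in mixed strategies.
Let Row play 1 with probability p. Column is indifferent when 17p + 21(1−p) = 19p + 13(1−p), giving p = 4/5.
Let Column play A with probability q. Row is indifferent when 17q + 19(1−q) = 21q + 13(1−q), giving q = 3/5.
The value is 17·(3/5) + (19)·(2/5) = 89/5.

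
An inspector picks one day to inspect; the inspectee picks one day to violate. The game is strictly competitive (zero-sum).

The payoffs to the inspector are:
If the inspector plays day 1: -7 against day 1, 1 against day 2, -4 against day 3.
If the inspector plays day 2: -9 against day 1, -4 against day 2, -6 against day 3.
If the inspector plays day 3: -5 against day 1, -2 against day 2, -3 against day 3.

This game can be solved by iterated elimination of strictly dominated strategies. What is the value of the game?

Row day 2 is strictly dominated by row day 1 (-7>-9, 1>-4, -4>-6); eliminate day 2.
Column day 3 is strictly dominated by day 1 for the inspectee (-7<-4, -5<-3); eliminate day 3.
Column day 2 is strictly dominated by day 1 for the inspectee (-7<1, -5<-2); eliminate day 2.
Row day 1 is strictly dominated by row day 3 (-5>-7); eliminate day 1.
Only (day 3, day 1) remains, with payoff -5.

-5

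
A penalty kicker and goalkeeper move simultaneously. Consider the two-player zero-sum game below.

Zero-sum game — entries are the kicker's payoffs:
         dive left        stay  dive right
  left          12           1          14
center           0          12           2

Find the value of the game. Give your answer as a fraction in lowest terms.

Column dive right is strictly dominated by dive left for the goalkeeper (it gives the kicker more in every row).
The remaining 2×2 game on (left, center) × (dive left, stay) has no saddle point. Let the kicker play left with probability p; indifference gives 12p = p + 12(1−p), so p = 12/23.
Similarly the goalkeeper's optimal q on dive left is 11/23, and the value is 12·(11/23) + (1)·(12/23) = 144/23.

144/23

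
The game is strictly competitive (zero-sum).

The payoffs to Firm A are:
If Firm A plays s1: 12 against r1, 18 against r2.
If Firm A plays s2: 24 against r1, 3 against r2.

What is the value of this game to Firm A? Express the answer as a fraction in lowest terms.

44/3

Row minima are 12 and 3, so Firm A's maximin is 12; column maxima are 24 and 18, so Firm B's minimax is 18. These differ, so the equilibrium is in mixed strategies.
Let Firm A play s1 with probability p. Firm B is indifferent when 12p + 24(1−p) = 18p + 3(1−p), giving p = 7/9.
Let Firm B play r1 with probability q. Firm A is indifferent when 12q + 18(1−q) = 24q + 3(1−q), giving q = 5/9.
The value is 12·(5/9) + (18)·(4/9) = 44/3.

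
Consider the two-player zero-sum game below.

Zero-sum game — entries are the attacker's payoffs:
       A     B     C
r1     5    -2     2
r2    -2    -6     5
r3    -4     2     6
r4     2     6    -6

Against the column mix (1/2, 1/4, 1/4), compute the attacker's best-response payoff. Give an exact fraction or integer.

r1: (5)·(1/2) + (-2)·(1/4) + (2)·(1/4) = 5/2.
r2: (-2)·(1/2) + (-6)·(1/4) + (5)·(1/4) = -5/4.
r3: (-4)·(1/2) + (2)·(1/4) + (6)·(1/4) = 0.
r4: (2)·(1/2) + (6)·(1/4) + (-6)·(1/4) = 1.
The best pure response is r1 with expected payoff 5/2.

5/2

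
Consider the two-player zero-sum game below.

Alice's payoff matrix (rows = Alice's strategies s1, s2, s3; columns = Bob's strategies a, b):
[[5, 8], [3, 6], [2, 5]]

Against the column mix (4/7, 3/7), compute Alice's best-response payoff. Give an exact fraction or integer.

44/7

s1: (5)·(4/7) + (8)·(3/7) = 44/7.
s2: (3)·(4/7) + (6)·(3/7) = 30/7.
s3: (2)·(4/7) + (5)·(3/7) = 23/7.
The best pure response is s1 with expected payoff 44/7.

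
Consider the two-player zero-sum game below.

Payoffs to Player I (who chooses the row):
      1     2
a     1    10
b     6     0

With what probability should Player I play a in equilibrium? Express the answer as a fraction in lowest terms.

Row minima are 1 and 0, so Player I's maximin is 1; column maxima are 6 and 10, so Player II's minimax is 6. These differ, so the equilibrium is in mixed strategies.
Let Player I play a with probability p. Player II is indifferent when p + 6(1−p) = 10p, giving p = 2/5.

2/5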